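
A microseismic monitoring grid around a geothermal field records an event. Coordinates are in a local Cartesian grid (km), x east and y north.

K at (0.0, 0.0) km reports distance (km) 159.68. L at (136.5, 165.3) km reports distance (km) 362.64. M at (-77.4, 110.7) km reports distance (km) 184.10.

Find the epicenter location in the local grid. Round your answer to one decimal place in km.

x ≈ -148.3 km, y ≈ -59.2 km

Circle about each station: x² + y² = 159.68²; (x − 136.5)² + (y − 165.3)² = 362.64²; (x + 77.4)² + (y − 110.7)² = 184.10².
Subtracting the K equation from the L and M equations removes the quadratic terms:
273.0 x + 330.6 y = -60053.73
-154.8 x + 221.4 y = 9850.14
Solving the 2×2 system: x ≈ -148.3, y ≈ -59.2 km.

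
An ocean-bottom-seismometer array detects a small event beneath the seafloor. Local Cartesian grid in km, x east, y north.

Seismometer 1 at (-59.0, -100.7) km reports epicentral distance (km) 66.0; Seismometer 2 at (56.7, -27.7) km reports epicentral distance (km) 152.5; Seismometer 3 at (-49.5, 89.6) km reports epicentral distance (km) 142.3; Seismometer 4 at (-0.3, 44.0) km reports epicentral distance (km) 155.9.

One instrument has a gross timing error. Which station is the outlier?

Solve using three stations at a time. Using Seismometer 1, Seismometer 2, Seismometer 3 (subtract circle equations pairwise → linear system) gives (x, y) ≈ (-94.8, -45.3).
Distances from that point to each station vs reported:
  Seismometer 1: calculated 66.0 vs reported 66.0 → residual 0.0 km
  Seismometer 2: calculated 152.5 vs reported 152.5 → residual 0.0 km
  Seismometer 3: calculated 142.3 vs reported 142.3 → residual 0.0 km
  Seismometer 4: calculated 130.0 vs reported 155.9 → residual 25.9 km
Seismometer 1, Seismometer 2, Seismometer 3 are mutually consistent (residuals ≈ 0); Seismometer 4 is off by 25.9 km.

Seismometer 4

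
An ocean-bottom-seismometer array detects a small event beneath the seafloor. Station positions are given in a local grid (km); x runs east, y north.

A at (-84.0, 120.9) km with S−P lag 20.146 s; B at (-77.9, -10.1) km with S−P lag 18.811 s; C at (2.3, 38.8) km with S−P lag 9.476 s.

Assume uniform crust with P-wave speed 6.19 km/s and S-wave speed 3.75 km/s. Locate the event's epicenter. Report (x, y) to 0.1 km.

Distance from S−P lag: d = Δt · v_P v_S / (v_P − v_S) = Δt · (6.19·3.75)/(6.19−3.75) ≈ 9.5133·Δt.
So d_A = 191.66, d_B = 178.96, d_C = 90.15 km.
Circle about each station: (x + 84.0)² + (y − 120.9)² = 191.66²; (x + 77.9)² + (y + 10.1)² = 178.96²; (x − 2.3)² + (y − 38.8)² = 90.15².
Subtracting the A equation from the B and C equations removes the quadratic terms:
12.2 x − 262.0 y = -10795.52
172.6 x − 164.2 y = 8444.45
Solving the 2×2 system: x ≈ 92.2, y ≈ 45.5 km.

(92.2, 45.5)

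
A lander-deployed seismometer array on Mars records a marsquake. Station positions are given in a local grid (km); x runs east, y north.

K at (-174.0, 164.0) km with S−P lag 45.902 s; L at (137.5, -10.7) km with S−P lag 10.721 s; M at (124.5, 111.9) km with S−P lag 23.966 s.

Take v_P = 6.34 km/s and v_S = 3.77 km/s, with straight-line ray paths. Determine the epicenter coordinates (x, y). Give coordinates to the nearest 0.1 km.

Distance from S−P lag: d = Δt · v_P v_S / (v_P − v_S) = Δt · (6.34·3.77)/(6.34−3.77) ≈ 9.3003·Δt.
So d_K = 426.90, d_L = 99.71, d_M = 222.89 km.
Circle about each station: (x + 174.0)² + (y − 164.0)² = 426.90²; (x − 137.5)² + (y + 10.7)² = 99.71²; (x − 124.5)² + (y − 111.9)² = 222.89².
Subtracting pairs of circle equations eliminates x²+y² and gives linear equations (the radical axes):
623.0 x − 349.4 y = 134150.27
597.0 x − 104.2 y = 103413.52
Solving the 2×2 system: x ≈ 154.2, y ≈ -109.0 km.

x ≈ 154.2 km, y ≈ -109.0 km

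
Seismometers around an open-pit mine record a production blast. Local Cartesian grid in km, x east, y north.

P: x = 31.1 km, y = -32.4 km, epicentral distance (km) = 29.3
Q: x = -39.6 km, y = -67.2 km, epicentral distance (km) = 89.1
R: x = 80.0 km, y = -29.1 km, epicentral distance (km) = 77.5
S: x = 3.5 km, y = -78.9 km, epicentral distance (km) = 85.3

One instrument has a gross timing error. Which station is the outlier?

P

Solve using three stations at a time. Using Q, R, S (subtract circle equations pairwise → linear system) gives (x, y) ≈ (11.1, 5.9).
Distances from that point to each station vs reported:
  P: calculated 43.2 vs reported 29.3 → residual 13.9 km
  Q: calculated 88.9 vs reported 89.1 → residual 0.2 km
  R: calculated 77.3 vs reported 77.5 → residual 0.2 km
  S: calculated 85.1 vs reported 85.3 → residual 0.2 km
Q, R, S are mutually consistent (residuals ≈ 0); P is off by 13.9 km.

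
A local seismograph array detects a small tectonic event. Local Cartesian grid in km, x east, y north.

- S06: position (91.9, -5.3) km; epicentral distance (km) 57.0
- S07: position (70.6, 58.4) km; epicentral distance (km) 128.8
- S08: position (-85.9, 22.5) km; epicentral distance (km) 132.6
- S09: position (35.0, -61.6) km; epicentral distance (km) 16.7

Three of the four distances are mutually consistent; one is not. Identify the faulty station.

S06

Solve using three stations at a time. Using S07, S08, S09 (subtract circle equations pairwise → linear system) gives (x, y) ≈ (18.4, -59.4).
Distances from that point to each station vs reported:
  S06: calculated 91.2 vs reported 57.0 → residual 34.2 km
  S07: calculated 128.8 vs reported 128.8 → residual 0.0 km
  S08: calculated 132.6 vs reported 132.6 → residual 0.0 km
  S09: calculated 16.7 vs reported 16.7 → residual 0.0 km
S07, S08, S09 are mutually consistent (residuals ≈ 0); S06 is off by 34.2 km.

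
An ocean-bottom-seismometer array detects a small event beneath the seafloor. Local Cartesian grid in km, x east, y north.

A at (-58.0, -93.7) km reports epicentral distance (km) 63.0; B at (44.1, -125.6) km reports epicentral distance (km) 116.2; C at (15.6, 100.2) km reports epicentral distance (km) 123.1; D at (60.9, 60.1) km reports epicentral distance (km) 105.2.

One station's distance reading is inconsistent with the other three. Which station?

Solve using three stations at a time. Using B, C, D (subtract circle equations pairwise → linear system) gives (x, y) ≈ (-6.1, -20.9).
Distances from that point to each station vs reported:
  A: calculated 89.4 vs reported 63.0 → residual 26.4 km
  B: calculated 116.1 vs reported 116.2 → residual 0.1 km
  C: calculated 123.0 vs reported 123.1 → residual 0.1 km
  D: calculated 105.1 vs reported 105.2 → residual 0.1 km
B, C, D are mutually consistent (residuals ≈ 0); A is off by 26.4 km.

A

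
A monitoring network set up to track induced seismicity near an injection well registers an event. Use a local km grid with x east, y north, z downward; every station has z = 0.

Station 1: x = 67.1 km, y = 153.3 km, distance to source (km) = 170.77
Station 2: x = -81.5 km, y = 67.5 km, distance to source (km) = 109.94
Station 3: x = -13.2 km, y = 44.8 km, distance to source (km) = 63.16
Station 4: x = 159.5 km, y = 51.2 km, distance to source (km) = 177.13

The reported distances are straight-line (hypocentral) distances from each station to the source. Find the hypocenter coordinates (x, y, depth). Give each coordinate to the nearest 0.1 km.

Each station gives a sphere (x−x_i)² + (y−y_i)² + z² = d_i² (stations at z=0).
Subtracting the Station 1 sphere from Station 2 and Station 3: z² cancels, leaving linear equations in x and y:
-297.2 x − 171.6 y = 270.79
-160.6 x − 217.0 y = -648.81
Solving: x ≈ -4.606, y ≈ 6.398 km (keep extra digits for the depth step; rounded: -4.6, 6.4).
Then from the Station 1 sphere: z² = 170.77² − (x − 67.1)² − (y − 153.3)² with x = -4.606, y = 6.398, so z ≈ 49.401 ≈ 49.4 km.

(-4.6, 6.4, 49.4)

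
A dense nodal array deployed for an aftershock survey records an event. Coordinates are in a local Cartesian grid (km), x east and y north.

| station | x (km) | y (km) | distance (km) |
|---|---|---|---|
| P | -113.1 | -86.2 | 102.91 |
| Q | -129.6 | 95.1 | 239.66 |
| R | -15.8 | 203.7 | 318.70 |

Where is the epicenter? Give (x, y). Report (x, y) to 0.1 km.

(-14.3, -115.0)

Circle about each station: (x + 113.1)² + (y + 86.2)² = 102.91²; (x + 129.6)² + (y − 95.1)² = 239.66²; (x + 15.8)² + (y − 203.7)² = 318.70².
Subtracting pairs of circle equations eliminates x²+y² and gives linear equations (the radical axes):
-33.0 x + 362.6 y = -41228.33
194.6 x + 579.8 y = -69457.94
Solving the 2×2 system: x ≈ -14.3, y ≈ -115.0 km.
Check against P (with the unrounded x, y): √((x + 113.1)²+(y + 86.2)²) = 102.93 ≈ 102.91 km. ✓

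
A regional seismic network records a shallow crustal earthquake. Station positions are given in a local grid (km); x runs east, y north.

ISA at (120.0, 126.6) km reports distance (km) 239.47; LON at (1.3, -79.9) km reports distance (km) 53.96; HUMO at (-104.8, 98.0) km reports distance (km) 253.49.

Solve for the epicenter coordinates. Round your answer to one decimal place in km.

x ≈ 50.3 km, y ≈ -102.5 km

Circle about each station: (x − 120.0)² + (y − 126.6)² = 239.47²; (x − 1.3)² + (y + 79.9)² = 53.96²; (x + 104.8)² + (y − 98.0)² = 253.49².
Subtracting the ISA equation from the LON and HUMO equations removes the quadratic terms:
-237.4 x − 413.0 y = 30392.34
-449.6 x − 57.2 y = -16751.82
Solving the 2×2 system: x ≈ 50.3, y ≈ -102.5 km.
Check against ISA (with the unrounded x, y): √((x − 120.0)²+(y − 126.6)²) = 239.47 ≈ 239.47 km. ✓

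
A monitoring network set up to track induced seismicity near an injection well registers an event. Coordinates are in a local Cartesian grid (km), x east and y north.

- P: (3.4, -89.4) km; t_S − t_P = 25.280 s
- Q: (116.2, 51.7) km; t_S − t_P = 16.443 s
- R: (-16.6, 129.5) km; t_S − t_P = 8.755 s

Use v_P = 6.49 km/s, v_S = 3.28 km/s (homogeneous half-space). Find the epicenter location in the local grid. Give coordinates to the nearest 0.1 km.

(10.4, 78.1)

Distance from S−P lag: d = Δt · v_P v_S / (v_P − v_S) = Δt · (6.49·3.28)/(6.49−3.28) ≈ 6.6315·Δt.
So d_P = 167.64, d_Q = 109.04, d_R = 58.06 km.
Circle about each station: (x − 3.4)² + (y + 89.4)² = 167.64²; (x − 116.2)² + (y − 51.7)² = 109.04²; (x + 16.6)² + (y − 129.5)² = 58.06².
Subtracting pairs of circle equations eliminates x²+y² and gives linear equations (the radical axes):
225.6 x + 282.2 y = 24384.86
-40.0 x + 437.8 y = 33774.10
Solving the 2×2 system: x ≈ 10.4, y ≈ 78.1 km.
Check against P (with the unrounded x, y): √((x − 3.4)²+(y + 89.4)²) = 167.64 ≈ 167.64 km. ✓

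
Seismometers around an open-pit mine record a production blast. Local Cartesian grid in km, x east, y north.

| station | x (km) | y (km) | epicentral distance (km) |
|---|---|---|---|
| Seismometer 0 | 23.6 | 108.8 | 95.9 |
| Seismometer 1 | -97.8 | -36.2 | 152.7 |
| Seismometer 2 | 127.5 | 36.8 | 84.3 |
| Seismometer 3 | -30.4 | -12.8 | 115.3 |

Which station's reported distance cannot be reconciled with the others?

Solve using three stations at a time. Using Seismometer 0, Seismometer 1, Seismometer 2 (subtract circle equations pairwise → linear system) gives (x, y) ≈ (45.9, 15.5).
Distances from that point to each station vs reported:
  Seismometer 0: calculated 95.9 vs reported 95.9 → residual 0.0 km
  Seismometer 1: calculated 152.7 vs reported 152.7 → residual 0.0 km
  Seismometer 2: calculated 84.3 vs reported 84.3 → residual 0.0 km
  Seismometer 3: calculated 81.4 vs reported 115.3 → residual 33.9 km
Seismometer 0, Seismometer 1, Seismometer 2 are mutually consistent (residuals ≈ 0); Seismometer 3 is off by 33.9 km.

Seismometer 3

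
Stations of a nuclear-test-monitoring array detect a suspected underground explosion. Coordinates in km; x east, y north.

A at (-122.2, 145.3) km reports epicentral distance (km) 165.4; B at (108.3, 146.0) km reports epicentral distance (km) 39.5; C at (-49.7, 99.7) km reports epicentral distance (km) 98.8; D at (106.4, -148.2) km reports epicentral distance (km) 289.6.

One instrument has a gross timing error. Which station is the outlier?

Solve using three stations at a time. Using A, C, D (subtract circle equations pairwise → linear system) gives (x, y) ≈ (42.9, 134.4).
Distances from that point to each station vs reported:
  A: calculated 165.4 vs reported 165.4 → residual 0.0 km
  B: calculated 66.5 vs reported 39.5 → residual 27.0 km
  C: calculated 98.8 vs reported 98.8 → residual 0.0 km
  D: calculated 289.6 vs reported 289.6 → residual 0.0 km
A, C, D are mutually consistent (residuals ≈ 0); B is off by 27.0 km.

B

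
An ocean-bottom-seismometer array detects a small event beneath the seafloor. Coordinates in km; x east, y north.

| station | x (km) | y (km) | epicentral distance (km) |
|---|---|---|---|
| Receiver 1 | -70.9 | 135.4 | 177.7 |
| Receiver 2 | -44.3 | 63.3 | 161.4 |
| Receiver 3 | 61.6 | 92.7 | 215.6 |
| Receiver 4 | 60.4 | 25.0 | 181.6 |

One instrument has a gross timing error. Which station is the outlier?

Receiver 2

Solve using three stations at a time. Using Receiver 1, Receiver 3, Receiver 4 (subtract circle equations pairwise → linear system) gives (x, y) ≈ (-109.9, -37.9).
Distances from that point to each station vs reported:
  Receiver 1: calculated 177.6 vs reported 177.7 → residual 0.1 km
  Receiver 2: calculated 120.5 vs reported 161.4 → residual 40.9 km
  Receiver 3: calculated 215.5 vs reported 215.6 → residual 0.1 km
  Receiver 4: calculated 181.5 vs reported 181.6 → residual 0.1 km
Receiver 1, Receiver 3, Receiver 4 are mutually consistent (residuals ≈ 0); Receiver 2 is off by 40.9 km.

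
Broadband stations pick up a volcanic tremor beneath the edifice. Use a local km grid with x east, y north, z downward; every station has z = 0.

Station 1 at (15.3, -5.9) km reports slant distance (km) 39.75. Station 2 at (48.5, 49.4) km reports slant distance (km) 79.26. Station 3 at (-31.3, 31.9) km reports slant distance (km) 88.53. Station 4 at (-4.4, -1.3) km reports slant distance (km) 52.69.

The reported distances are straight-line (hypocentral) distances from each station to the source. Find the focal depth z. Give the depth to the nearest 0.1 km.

Each station gives a sphere (x−x_i)² + (y−y_i)² + z² = d_i² (stations at z=0).
Subtracting the Station 1 sphere from Station 2 and Station 3: z² cancels, leaving linear equations in x and y:
66.4 x + 110.6 y = -178.38
-93.2 x + 75.6 y = -4529.10
Solving: x ≈ 31.801, y ≈ -20.705 km (keep extra digits for the depth step; rounded: 31.8, -20.7).
Then from the Station 1 sphere: z² = 39.75² − (x − 15.3)² − (y + 5.9)² with x = 31.801, y = -20.705, so z ≈ 32.994 ≈ 33.0 km.

depth ≈ 33.0 km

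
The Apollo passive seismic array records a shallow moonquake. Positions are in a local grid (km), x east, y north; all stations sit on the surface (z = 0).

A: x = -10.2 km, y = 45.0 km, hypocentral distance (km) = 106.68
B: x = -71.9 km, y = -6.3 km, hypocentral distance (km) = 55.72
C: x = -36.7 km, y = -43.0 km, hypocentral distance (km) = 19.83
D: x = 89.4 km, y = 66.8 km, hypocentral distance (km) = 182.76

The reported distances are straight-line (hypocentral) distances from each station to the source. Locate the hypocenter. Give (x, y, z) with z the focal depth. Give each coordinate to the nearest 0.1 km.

Each station gives a sphere (x−x_i)² + (y−y_i)² + z² = d_i² (stations at z=0).
Subtracting the A sphere from B and C: z² cancels, leaving linear equations in x and y:
-123.4 x − 102.6 y = 11356.16
-53.0 x − 176.0 y = 12054.24
Solving: x ≈ -46.799, y ≈ -54.397 km (keep extra digits for the depth step; rounded: -46.8, -54.4).
Then from the A sphere: z² = 106.68² − (x + 10.2)² − (y − 45.0)² with x = -46.799, y = -54.397, so z ≈ 12.703 ≈ 12.7 km.
Check against D (with the unrounded solution): distance 182.76 ≈ 182.76 km. ✓

x ≈ -46.8 km, y ≈ -54.4 km, depth ≈ 12.7 km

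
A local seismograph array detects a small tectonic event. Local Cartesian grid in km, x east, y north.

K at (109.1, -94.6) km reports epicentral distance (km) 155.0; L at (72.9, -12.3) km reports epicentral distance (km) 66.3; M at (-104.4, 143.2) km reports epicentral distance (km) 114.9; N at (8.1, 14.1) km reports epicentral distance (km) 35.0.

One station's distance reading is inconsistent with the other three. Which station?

Solve using three stations at a time. Using K, L, N (subtract circle equations pairwise → linear system) gives (x, y) ≈ (31.9, 39.8).
Distances from that point to each station vs reported:
  K: calculated 155.0 vs reported 155.0 → residual 0.0 km
  L: calculated 66.3 vs reported 66.3 → residual 0.0 km
  M: calculated 171.1 vs reported 114.9 → residual 56.2 km
  N: calculated 35.0 vs reported 35.0 → residual 0.0 km
K, L, N are mutually consistent (residuals ≈ 0); M is off by 56.2 km.

M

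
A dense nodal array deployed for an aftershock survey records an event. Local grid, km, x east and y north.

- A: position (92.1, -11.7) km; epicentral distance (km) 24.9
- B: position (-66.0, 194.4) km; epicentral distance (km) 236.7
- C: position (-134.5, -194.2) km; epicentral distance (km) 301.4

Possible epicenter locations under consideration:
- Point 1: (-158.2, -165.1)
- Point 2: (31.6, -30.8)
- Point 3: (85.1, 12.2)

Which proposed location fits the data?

Point 3

For each candidate, compare |candidate − station| to the reported distance:
Point 1: residuals A 268.7, B 134.4, C 263.9 → max 268.7 km
Point 2: residuals A 38.5, B 8.7, C 68.4 → max 68.4 km
Point 3: residuals A 0.0, B 0.0, C 0.0 → max 0.0 km
Only Point 3 has all residuals ≈ 0.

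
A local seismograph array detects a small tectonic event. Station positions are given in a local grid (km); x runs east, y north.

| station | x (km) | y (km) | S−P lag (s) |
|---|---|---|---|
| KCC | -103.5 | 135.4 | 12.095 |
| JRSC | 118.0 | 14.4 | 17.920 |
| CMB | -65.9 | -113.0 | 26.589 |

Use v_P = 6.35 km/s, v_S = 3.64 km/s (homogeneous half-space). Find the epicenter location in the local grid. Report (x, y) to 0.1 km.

Distance from S−P lag: d = Δt · v_P v_S / (v_P − v_S) = Δt · (6.35·3.64)/(6.35−3.64) ≈ 8.5292·Δt.
So d_KCC = 103.16, d_JRSC = 152.84, d_CMB = 226.78 km.
Circle about each station: (x + 103.5)² + (y − 135.4)² = 103.16²; (x − 118.0)² + (y − 14.4)² = 152.84²; (x + 65.9)² + (y + 113.0)² = 226.78².
Subtracting the KCC equation from the JRSC and CMB equations removes the quadratic terms:
443.0 x − 242.0 y = -27632.13
75.2 x − 496.8 y = -52720.78
Solving the 2×2 system: x ≈ -4.8, y ≈ 105.4 km.
Check against KCC (with the unrounded x, y): √((x + 103.5)²+(y − 135.4)²) = 103.16 ≈ 103.16 km. ✓

-4.8 km east, 105.4 km north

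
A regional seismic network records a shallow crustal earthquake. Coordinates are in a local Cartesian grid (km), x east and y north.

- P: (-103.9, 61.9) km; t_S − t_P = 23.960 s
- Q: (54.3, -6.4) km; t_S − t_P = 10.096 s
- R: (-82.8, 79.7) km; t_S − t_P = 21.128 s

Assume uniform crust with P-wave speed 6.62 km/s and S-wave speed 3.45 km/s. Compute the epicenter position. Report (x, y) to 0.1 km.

Distance from S−P lag: d = Δt · v_P v_S / (v_P − v_S) = Δt · (6.62·3.45)/(6.62−3.45) ≈ 7.2047·Δt.
So d_P = 172.63, d_Q = 72.74, d_R = 152.22 km.
Circle about each station: (x + 103.9)² + (y − 61.9)² = 172.63²; (x − 54.3)² + (y + 6.4)² = 72.74²; (x + 82.8)² + (y − 79.7)² = 152.22².
Subtracting the P equation from the Q and R equations removes the quadratic terms:
316.4 x − 136.6 y = 12872.64
42.2 x + 35.6 y = 5211.30
Solving the 2×2 system: x ≈ 68.7, y ≈ 64.9 km.
Check against P (with the unrounded x, y): √((x + 103.9)²+(y − 61.9)²) = 172.64 ≈ 172.63 km. ✓

68.7 km east, 64.9 km north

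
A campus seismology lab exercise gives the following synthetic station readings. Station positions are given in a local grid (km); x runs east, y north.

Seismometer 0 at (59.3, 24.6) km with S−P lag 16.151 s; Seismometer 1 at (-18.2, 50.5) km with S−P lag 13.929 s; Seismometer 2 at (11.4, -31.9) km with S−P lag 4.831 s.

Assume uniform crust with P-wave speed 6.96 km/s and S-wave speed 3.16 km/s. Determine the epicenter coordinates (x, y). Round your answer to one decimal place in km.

(-16.5, -30.1)

Distance from S−P lag: d = Δt · v_P v_S / (v_P − v_S) = Δt · (6.96·3.16)/(6.96−3.16) ≈ 5.7878·Δt.
So d_Seismometer 0 = 93.48, d_Seismometer 1 = 80.62, d_Seismometer 2 = 27.96 km.
Circle about each station: (x − 59.3)² + (y − 24.6)² = 93.48²; (x + 18.2)² + (y − 50.5)² = 80.62²; (x − 11.4)² + (y + 31.9)² = 27.96².
Subtracting the Seismometer 0 equation from the Seismometer 1 and Seismometer 2 equations removes the quadratic terms:
-155.0 x + 51.8 y = 998.77
-95.8 x − 113.0 y = 4982.67
Solving the 2×2 system: x ≈ -16.5, y ≈ -30.1 km.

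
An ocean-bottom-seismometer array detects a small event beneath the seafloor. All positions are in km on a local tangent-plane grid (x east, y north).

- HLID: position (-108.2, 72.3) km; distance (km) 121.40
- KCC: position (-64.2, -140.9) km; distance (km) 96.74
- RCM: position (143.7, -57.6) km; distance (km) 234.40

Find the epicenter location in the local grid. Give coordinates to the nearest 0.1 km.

Circle about each station: (x + 108.2)² + (y − 72.3)² = 121.40²; (x + 64.2)² + (y + 140.9)² = 96.74²; (x − 143.7)² + (y + 57.6)² = 234.40².
Subtracting pairs of circle equations eliminates x²+y² and gives linear equations (the radical axes):
88.0 x − 426.4 y = 12419.25
503.8 x − 259.8 y = -33172.48
Solving the 2×2 system: x ≈ -90.5, y ≈ -47.8 km.
Check against HLID (with the unrounded x, y): √((x + 108.2)²+(y − 72.3)²) = 121.40 ≈ 121.40 km. ✓

-90.5 km east, -47.8 km north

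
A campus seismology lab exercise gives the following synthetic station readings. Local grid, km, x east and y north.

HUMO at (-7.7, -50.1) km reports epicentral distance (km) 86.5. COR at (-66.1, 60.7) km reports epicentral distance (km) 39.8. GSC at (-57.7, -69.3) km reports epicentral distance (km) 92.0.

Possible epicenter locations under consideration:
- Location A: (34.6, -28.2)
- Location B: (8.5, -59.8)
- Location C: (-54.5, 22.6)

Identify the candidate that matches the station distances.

For each candidate, compare |candidate − station| to the reported distance:
Location A: residuals HUMO 38.9, COR 94.5, GSC 9.0 → max 94.5 km
Location B: residuals HUMO 67.6, COR 101.9, GSC 25.1 → max 101.9 km
Location C: residuals HUMO 0.0, COR 0.0, GSC 0.0 → max 0.0 km
Only Location C has all residuals ≈ 0.

Location C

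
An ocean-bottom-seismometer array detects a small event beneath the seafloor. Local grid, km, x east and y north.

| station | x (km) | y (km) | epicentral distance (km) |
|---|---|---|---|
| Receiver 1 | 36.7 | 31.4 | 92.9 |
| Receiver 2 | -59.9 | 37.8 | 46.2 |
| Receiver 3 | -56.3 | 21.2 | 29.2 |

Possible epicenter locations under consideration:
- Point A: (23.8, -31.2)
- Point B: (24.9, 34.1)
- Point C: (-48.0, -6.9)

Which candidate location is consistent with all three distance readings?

For each candidate, compare |candidate − station| to the reported distance:
Point A: residuals Receiver 1 29.0, Receiver 2 62.3, Receiver 3 66.5 → max 66.5 km
Point B: residuals Receiver 1 80.8, Receiver 2 38.7, Receiver 3 53.0 → max 80.8 km
Point C: residuals Receiver 1 0.1, Receiver 2 0.1, Receiver 3 0.1 → max 0.1 km
Only Point C has all residuals ≈ 0.

Point C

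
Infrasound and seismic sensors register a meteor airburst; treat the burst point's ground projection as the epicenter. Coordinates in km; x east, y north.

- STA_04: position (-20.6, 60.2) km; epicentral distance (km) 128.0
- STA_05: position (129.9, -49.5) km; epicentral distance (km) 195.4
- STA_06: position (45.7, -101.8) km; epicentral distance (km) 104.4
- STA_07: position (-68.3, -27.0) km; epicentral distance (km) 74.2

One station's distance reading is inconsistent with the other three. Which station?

Solve using three stations at a time. Using STA_05, STA_06, STA_07 (subtract circle equations pairwise → linear system) gives (x, y) ≈ (-58.7, -100.6).
Distances from that point to each station vs reported:
  STA_04: calculated 165.3 vs reported 128.0 → residual 37.3 km
  STA_05: calculated 195.4 vs reported 195.4 → residual 0.0 km
  STA_06: calculated 104.4 vs reported 104.4 → residual 0.0 km
  STA_07: calculated 74.2 vs reported 74.2 → residual 0.0 km
STA_05, STA_06, STA_07 are mutually consistent (residuals ≈ 0); STA_04 is off by 37.3 km.

STA_04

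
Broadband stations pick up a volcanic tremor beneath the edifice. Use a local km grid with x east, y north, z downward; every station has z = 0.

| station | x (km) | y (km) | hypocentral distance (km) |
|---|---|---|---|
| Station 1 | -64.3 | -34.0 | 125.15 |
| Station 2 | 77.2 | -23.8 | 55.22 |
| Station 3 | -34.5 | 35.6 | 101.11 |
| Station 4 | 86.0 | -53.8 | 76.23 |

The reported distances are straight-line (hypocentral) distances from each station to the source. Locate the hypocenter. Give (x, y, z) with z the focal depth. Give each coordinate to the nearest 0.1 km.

Each station gives a sphere (x−x_i)² + (y−y_i)² + z² = d_i² (stations at z=0).
Subtracting the Station 1 sphere from Station 2 and Station 3: z² cancels, leaving linear equations in x and y:
283.0 x + 20.4 y = 13849.06
59.6 x + 139.2 y = 2606.41
Solving: x ≈ 49.102, y ≈ -2.300 km (keep extra digits for the depth step; rounded: 49.1, -2.3).
Then from the Station 1 sphere: z² = 125.15² − (x + 64.3)² − (y + 34.0)² with x = 49.102, y = -2.300, so z ≈ 42.398 ≈ 42.4 km.

(49.1, -2.3, 42.4)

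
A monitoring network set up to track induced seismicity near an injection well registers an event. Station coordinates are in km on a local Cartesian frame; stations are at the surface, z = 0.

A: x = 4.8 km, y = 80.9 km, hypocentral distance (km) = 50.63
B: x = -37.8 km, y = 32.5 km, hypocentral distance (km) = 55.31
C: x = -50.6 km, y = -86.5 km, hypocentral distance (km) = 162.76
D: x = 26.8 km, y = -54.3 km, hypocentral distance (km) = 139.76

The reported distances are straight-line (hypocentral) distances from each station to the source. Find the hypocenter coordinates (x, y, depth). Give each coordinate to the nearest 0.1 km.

Each station gives a sphere (x−x_i)² + (y−y_i)² + z² = d_i² (stations at z=0).
Subtracting the A sphere from B and C: z² cancels, leaving linear equations in x and y:
-85.2 x − 96.8 y = -4578.56
-110.8 x − 334.8 y = -20452.66
Solving: x ≈ -25.108, y ≈ 69.399 km (keep extra digits for the depth step; rounded: -25.1, 69.4).
Then from the A sphere: z² = 50.63² − (x − 4.8)² − (y − 80.9)² with x = -25.108, y = 69.399, so z ≈ 39.200 ≈ 39.2 km.

x ≈ -25.1 km, y ≈ 69.4 km, depth ≈ 39.2 km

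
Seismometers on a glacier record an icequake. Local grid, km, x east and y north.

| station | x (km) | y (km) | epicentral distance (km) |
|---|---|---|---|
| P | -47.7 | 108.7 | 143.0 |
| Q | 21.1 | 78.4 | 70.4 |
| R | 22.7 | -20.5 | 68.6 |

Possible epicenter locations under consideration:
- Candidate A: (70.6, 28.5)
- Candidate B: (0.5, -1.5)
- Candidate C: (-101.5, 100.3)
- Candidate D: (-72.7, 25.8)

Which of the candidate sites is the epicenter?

Candidate A

For each candidate, compare |candidate − station| to the reported distance:
Candidate A: residuals P 0.1, Q 0.1, R 0.1 → max 0.1 km
Candidate B: residuals P 22.7, Q 12.1, R 39.4 → max 39.4 km
Candidate C: residuals P 88.5, Q 54.1, R 104.7 → max 104.7 km
Candidate D: residuals P 56.4, Q 37.1, R 37.4 → max 56.4 km
Only Candidate A has all residuals ≈ 0.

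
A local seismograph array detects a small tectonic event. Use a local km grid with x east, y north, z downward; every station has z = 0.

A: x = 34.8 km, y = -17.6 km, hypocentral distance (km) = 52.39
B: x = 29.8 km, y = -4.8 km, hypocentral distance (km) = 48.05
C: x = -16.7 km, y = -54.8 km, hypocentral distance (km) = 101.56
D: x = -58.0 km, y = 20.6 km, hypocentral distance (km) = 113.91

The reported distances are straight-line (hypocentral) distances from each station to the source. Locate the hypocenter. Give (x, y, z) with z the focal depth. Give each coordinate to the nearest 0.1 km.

x ≈ 47.8 km, y ≈ 11.9 km, depth ≈ 41.3 km

Each station gives a sphere (x−x_i)² + (y−y_i)² + z² = d_i² (stations at z=0).
Subtracting the A sphere from B and C: z² cancels, leaving linear equations in x and y:
-10.0 x + 25.6 y = -173.81
-103.0 x − 74.4 y = -5808.59
Solving: x ≈ 47.809, y ≈ 11.886 km (keep extra digits for the depth step; rounded: 47.8, 11.9).
Then from the A sphere: z² = 52.39² − (x − 34.8)² − (y + 17.6)² with x = 47.809, y = 11.886, so z ≈ 41.304 ≈ 41.3 km.
Check against D (with the unrounded solution): distance 113.92 ≈ 113.91 km. ✓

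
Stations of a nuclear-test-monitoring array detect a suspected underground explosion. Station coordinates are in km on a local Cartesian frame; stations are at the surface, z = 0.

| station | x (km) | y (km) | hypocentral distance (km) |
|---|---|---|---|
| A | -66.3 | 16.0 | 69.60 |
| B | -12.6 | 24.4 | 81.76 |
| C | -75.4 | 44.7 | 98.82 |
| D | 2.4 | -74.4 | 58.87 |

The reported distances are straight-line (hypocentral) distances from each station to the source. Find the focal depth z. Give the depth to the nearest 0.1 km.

Each station gives a sphere (x−x_i)² + (y−y_i)² + z² = d_i² (stations at z=0).
Subtracting the A sphere from B and C: z² cancels, leaving linear equations in x and y:
107.4 x + 16.8 y = -5738.11
-18.2 x + 57.4 y = -1889.67
Solving: x ≈ -45.996, y ≈ -47.505 km (keep extra digits for the depth step; rounded: -46.0, -47.5).
Then from the A sphere: z² = 69.60² − (x + 66.3)² − (y − 16.0)² with x = -45.996, y = -47.505, so z ≈ 19.976 ≈ 20.0 km.

depth ≈ 20.0 km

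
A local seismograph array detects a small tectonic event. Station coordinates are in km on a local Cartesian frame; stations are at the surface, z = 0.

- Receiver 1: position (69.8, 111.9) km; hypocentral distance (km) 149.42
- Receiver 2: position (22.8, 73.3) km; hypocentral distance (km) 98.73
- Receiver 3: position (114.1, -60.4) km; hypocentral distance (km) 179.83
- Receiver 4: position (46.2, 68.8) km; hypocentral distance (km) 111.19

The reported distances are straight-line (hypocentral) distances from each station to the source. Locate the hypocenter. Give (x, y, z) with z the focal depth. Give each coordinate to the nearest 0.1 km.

x ≈ -30.6 km, y ≈ 23.3 km, depth ≈ 66.3 km

Each station gives a sphere (x−x_i)² + (y−y_i)² + z² = d_i² (stations at z=0).
Subtracting the Receiver 1 sphere from Receiver 2 and Receiver 3: z² cancels, leaving linear equations in x and y:
-94.0 x − 77.2 y = 1077.80
88.6 x − 344.6 y = -10739.17
Solving: x ≈ -30.599, y ≈ 23.297 km (keep extra digits for the depth step; rounded: -30.6, 23.3).
Then from the Receiver 1 sphere: z² = 149.42² − (x − 69.8)² − (y − 111.9)² with x = -30.599, y = 23.297, so z ≈ 66.301 ≈ 66.3 km.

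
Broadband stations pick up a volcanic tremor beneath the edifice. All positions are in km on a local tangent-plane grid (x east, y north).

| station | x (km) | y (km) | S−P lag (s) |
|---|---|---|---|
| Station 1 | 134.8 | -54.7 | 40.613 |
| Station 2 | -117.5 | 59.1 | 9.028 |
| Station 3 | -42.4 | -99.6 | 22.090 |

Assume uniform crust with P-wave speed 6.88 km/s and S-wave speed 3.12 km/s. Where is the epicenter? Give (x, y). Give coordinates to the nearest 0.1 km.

Distance from S−P lag: d = Δt · v_P v_S / (v_P − v_S) = Δt · (6.88·3.12)/(6.88−3.12) ≈ 5.7089·Δt.
So d_Station 1 = 231.86, d_Station 2 = 51.54, d_Station 3 = 126.11 km.
Circle about each station: (x − 134.8)² + (y + 54.7)² = 231.86²; (x + 117.5)² + (y − 59.1)² = 51.54²; (x + 42.4)² + (y + 99.6)² = 126.11².
Subtracting the Station 1 equation from the Station 2 and Station 3 equations removes the quadratic terms:
-504.6 x + 227.6 y = 47238.62
-354.4 x − 89.8 y = 28410.12
Solving the 2×2 system: x ≈ -85.0, y ≈ 19.1 km.
Check against Station 1 (with the unrounded x, y): √((x − 134.8)²+(y + 54.7)²) = 231.86 ≈ 231.86 km. ✓

-85.0 km east, 19.1 km north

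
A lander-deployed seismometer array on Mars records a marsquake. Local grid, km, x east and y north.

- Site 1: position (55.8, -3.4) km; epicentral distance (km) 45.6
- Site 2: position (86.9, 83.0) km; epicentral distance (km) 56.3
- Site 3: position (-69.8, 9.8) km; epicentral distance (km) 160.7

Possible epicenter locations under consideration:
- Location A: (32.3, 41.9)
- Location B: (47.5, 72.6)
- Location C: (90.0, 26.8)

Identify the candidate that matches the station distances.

For each candidate, compare |candidate − station| to the reported distance:
Location A: residuals Site 1 5.4, Site 2 12.0, Site 3 53.7 → max 53.7 km
Location B: residuals Site 1 30.9, Site 2 15.6, Site 3 27.6 → max 30.9 km
Location C: residuals Site 1 0.0, Site 2 0.0, Site 3 0.0 → max 0.0 km
Only Location C has all residuals ≈ 0.

Location C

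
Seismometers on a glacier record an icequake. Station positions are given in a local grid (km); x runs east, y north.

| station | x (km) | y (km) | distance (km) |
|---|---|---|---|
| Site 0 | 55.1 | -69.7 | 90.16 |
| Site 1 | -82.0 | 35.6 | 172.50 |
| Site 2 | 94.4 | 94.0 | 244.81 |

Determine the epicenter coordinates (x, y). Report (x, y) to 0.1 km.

(-16.8, -124.1)

Circle about each station: (x − 55.1)² + (y + 69.7)² = 90.16²; (x + 82.0)² + (y − 35.6)² = 172.50²; (x − 94.4)² + (y − 94.0)² = 244.81².
Subtracting pairs of circle equations eliminates x²+y² and gives linear equations (the radical axes):
-274.2 x + 210.6 y = -21530.16
78.6 x + 327.4 y = -41949.85
Solving the 2×2 system: x ≈ -16.8, y ≈ -124.1 km.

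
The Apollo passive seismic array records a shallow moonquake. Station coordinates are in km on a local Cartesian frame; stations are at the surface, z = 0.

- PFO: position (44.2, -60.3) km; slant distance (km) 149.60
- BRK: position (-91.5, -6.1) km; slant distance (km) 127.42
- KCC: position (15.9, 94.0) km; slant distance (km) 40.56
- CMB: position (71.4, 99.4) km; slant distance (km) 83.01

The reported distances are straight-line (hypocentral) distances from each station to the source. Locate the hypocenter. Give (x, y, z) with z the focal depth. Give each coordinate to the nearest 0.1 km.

Each station gives a sphere (x−x_i)² + (y−y_i)² + z² = d_i² (stations at z=0).
Subtracting the PFO sphere from BRK and KCC: z² cancels, leaving linear equations in x and y:
-271.4 x + 108.4 y = 8964.03
-56.6 x + 308.6 y = 24234.13
Solving: x ≈ -1.795, y ≈ 78.200 km (keep extra digits for the depth step; rounded: -1.8, 78.2).
Then from the PFO sphere: z² = 149.60² − (x − 44.2)² − (y + 60.3)² with x = -1.795, y = 78.200, so z ≈ 32.899 ≈ 32.9 km.

(-1.8, 78.2, 32.9)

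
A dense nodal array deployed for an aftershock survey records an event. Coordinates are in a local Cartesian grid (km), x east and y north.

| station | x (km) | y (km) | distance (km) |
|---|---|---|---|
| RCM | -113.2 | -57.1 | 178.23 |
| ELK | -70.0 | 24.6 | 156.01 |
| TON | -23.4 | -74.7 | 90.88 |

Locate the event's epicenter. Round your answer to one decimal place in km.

(65.0, -53.6)

Circle about each station: (x + 113.2)² + (y + 57.1)² = 178.23²; (x + 70.0)² + (y − 24.6)² = 156.01²; (x + 23.4)² + (y + 74.7)² = 90.88².
Subtracting the RCM equation from the ELK and TON equations removes the quadratic terms:
86.4 x + 163.4 y = -3142.68
179.6 x − 35.2 y = 13559.76
Solving the 2×2 system: x ≈ 65.0, y ≈ -53.6 km.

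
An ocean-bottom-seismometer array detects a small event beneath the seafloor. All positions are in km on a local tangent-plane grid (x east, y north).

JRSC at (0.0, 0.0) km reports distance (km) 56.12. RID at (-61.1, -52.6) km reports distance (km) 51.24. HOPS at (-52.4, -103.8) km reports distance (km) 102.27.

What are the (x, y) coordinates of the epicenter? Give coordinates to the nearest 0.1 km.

x ≈ -56.1 km, y ≈ -1.6 km

Circle about each station: x² + y² = 56.12²; (x + 61.1)² + (y + 52.6)² = 51.24²; (x + 52.4)² + (y + 103.8)² = 102.27².
Subtracting the JRSC equation from the RID and HOPS equations removes the quadratic terms:
-122.2 x − 105.2 y = 7023.89
-104.8 x − 207.6 y = 6210.50
Solving the 2×2 system: x ≈ -56.1, y ≈ -1.6 km.
Check against JRSC (with the unrounded x, y): √(x²+y²) = 56.13 ≈ 56.12 km. ✓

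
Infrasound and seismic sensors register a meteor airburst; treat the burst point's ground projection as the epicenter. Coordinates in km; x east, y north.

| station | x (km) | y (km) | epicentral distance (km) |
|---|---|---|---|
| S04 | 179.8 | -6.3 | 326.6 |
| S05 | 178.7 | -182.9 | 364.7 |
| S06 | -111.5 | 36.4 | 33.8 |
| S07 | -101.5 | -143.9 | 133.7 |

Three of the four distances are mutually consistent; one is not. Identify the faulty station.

Solve using three stations at a time. Using S04, S05, S07 (subtract circle equations pairwise → linear system) gives (x, y) ≈ (-146.6, -18.0).
Distances from that point to each station vs reported:
  S04: calculated 326.6 vs reported 326.6 → residual 0.0 km
  S05: calculated 364.7 vs reported 364.7 → residual 0.0 km
  S06: calculated 64.7 vs reported 33.8 → residual 30.9 km
  S07: calculated 133.7 vs reported 133.7 → residual 0.0 km
S04, S05, S07 are mutually consistent (residuals ≈ 0); S06 is off by 30.9 km.

S06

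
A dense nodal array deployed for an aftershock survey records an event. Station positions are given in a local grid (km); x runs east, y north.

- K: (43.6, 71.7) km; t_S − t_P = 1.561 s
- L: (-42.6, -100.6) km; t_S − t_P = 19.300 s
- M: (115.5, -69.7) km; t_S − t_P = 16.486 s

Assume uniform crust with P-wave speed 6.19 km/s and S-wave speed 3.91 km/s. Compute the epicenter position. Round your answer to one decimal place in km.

Distance from S−P lag: d = Δt · v_P v_S / (v_P − v_S) = Δt · (6.19·3.91)/(6.19−3.91) ≈ 10.6153·Δt.
So d_K = 16.57, d_L = 204.88, d_M = 175.00 km.
Circle about each station: (x − 43.6)² + (y − 71.7)² = 16.57²; (x + 42.6)² + (y + 100.6)² = 204.88²; (x − 115.5)² + (y + 69.7)² = 175.00².
Subtracting the K equation from the L and M equations removes the quadratic terms:
-172.4 x − 344.6 y = -36807.98
143.8 x − 282.8 y = -19193.95
Solving the 2×2 system: x ≈ 38.6, y ≈ 87.5 km.

(38.6, 87.5)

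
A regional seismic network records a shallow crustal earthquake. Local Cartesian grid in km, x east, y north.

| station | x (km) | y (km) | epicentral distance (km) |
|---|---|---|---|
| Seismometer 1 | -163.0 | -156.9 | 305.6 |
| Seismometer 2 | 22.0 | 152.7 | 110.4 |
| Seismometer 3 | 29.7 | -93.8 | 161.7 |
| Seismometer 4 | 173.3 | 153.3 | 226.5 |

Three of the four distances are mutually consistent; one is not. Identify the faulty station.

Seismometer 1

Solve using three stations at a time. Using Seismometer 2, Seismometer 3, Seismometer 4 (subtract circle equations pairwise → linear system) gives (x, y) ≈ (-31.2, 56.0).
Distances from that point to each station vs reported:
  Seismometer 1: calculated 250.4 vs reported 305.6 → residual 55.2 km
  Seismometer 2: calculated 110.4 vs reported 110.4 → residual 0.0 km
  Seismometer 3: calculated 161.7 vs reported 161.7 → residual 0.0 km
  Seismometer 4: calculated 226.5 vs reported 226.5 → residual 0.0 km
Seismometer 2, Seismometer 3, Seismometer 4 are mutually consistent (residuals ≈ 0); Seismometer 1 is off by 55.2 km.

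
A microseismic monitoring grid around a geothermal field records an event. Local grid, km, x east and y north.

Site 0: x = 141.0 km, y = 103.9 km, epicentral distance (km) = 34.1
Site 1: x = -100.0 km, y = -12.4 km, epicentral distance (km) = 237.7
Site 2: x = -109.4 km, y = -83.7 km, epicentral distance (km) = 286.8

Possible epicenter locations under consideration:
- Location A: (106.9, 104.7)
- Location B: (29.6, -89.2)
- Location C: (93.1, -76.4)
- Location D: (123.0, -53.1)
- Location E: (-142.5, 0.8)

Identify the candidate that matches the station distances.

For each candidate, compare |candidate − station| to the reported distance:
Location A: residuals Site 0 0.0, Site 1 0.0, Site 2 0.0 → max 0.0 km
Location B: residuals Site 0 188.8, Site 1 87.1, Site 2 147.7 → max 188.8 km
Location C: residuals Site 0 152.5, Site 1 34.3, Site 2 84.2 → max 152.5 km
Location D: residuals Site 0 123.9, Site 1 11.0, Site 2 52.4 → max 123.9 km
Location E: residuals Site 0 267.6, Site 1 193.2, Site 2 196.0 → max 267.6 km
Only Location A has all residuals ≈ 0.

Location A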